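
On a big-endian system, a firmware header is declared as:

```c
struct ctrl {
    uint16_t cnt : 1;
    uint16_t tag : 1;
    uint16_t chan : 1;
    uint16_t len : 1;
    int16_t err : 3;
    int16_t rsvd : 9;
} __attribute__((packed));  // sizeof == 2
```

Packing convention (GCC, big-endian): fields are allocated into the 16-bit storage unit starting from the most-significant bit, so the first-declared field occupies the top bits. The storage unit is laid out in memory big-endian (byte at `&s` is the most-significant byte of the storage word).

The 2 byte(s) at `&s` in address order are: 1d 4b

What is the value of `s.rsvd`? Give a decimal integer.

[0]=0x1d [1]=0x4b (big-endian) → word 0x1d4b
cnt:1 @ bit 15 → (0x1d4b>>15)&0x1 = 0x0
tag:1 @ bit 14 → (0x1d4b>>14)&0x1 = 0x0
chan:1 @ bit 13 → (0x1d4b>>13)&0x1 = 0x0
len:1 @ bit 12 → (0x1d4b>>12)&0x1 = 0x1
err:3 @ bit 9 → (0x1d4b>>9)&0x7 = 0x6
rsvd:9 @ bit 0 → (0x1d4b>>0)&0x1ff = 0x14b  ←
rsvd signed 9b, MSB=1: 331 - 512 = -181

-181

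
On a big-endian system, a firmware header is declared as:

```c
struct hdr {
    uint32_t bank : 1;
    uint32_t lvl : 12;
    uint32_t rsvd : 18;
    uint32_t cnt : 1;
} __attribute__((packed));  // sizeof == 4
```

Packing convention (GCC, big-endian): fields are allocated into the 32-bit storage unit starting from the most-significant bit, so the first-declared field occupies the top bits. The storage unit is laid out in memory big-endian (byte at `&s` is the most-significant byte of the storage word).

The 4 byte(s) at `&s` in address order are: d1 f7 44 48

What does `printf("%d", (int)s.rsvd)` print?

[0]=0xd1 [1]=0xf7 [2]=0x44 [3]=0x48 (big-endian) → word 0xd1f74448
bank:1 @ bit 31 → (0xd1f74448>>31)&0x1 = 0x1
lvl:12 @ bit 19 → (0xd1f74448>>19)&0xfff = 0xa3e
rsvd:18 @ bit 1 → (0xd1f74448>>1)&0x3ffff = 0x3a224  ←
cnt:1 @ bit 0 → (0xd1f74448>>0)&0x1 = 0x0

238116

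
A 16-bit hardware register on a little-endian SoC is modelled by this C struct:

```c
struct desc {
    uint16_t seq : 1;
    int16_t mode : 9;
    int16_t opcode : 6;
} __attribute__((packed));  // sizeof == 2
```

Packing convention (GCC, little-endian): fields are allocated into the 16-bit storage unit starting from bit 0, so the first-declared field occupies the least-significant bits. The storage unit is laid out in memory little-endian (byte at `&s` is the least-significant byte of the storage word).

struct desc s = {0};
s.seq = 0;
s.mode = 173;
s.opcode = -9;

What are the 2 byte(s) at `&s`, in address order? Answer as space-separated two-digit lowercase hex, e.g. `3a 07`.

seq:1 = 0 → 0x0 << 0 → word 0x0000
mode:9 = 173 → 0xad << 1 → word 0x015a
opcode:6 = -9 → 0x37 << 10 → word 0xdd5a
word = 0xdd5a → little-endian bytes:
  [0]=0x5a  [1]=0xdd

5a dd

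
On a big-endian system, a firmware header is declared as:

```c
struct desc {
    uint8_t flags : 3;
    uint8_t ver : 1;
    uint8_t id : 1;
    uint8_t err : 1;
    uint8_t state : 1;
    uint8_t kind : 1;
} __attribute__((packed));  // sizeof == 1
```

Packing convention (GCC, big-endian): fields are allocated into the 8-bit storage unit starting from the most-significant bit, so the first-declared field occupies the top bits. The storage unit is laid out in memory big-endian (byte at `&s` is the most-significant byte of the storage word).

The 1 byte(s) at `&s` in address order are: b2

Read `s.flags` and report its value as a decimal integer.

[0]=0xb2 (big-endian) → word 0xb2
flags [5+:3] = (word>>5) & 0x7 = 5  ←
ver [4+:1] = (word>>4) & 0x1 = 1
id [3+:1] = (word>>3) & 0x1 = 0
err [2+:1] = (word>>2) & 0x1 = 0
state [1+:1] = (word>>1) & 0x1 = 1
kind [0+:1] = (word>>0) & 0x1 = 0

5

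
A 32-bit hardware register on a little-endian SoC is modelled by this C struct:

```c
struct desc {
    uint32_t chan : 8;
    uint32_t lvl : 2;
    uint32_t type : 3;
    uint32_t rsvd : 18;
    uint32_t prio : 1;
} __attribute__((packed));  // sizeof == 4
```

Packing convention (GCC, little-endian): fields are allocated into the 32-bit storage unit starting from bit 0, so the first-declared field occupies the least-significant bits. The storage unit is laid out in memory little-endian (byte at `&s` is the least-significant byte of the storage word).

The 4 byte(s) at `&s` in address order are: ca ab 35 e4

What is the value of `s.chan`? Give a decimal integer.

202

[0]=0xca [1]=0xab [2]=0x35 [3]=0xe4 (little-endian) → word 0xe435abca
chan [0+:8] = (word>>0) & 0xff = 202  ←
lvl [8+:2] = (word>>8) & 0x3 = 3
type [10+:3] = (word>>10) & 0x7 = 2
rsvd [13+:18] = (word>>13) & 0x3ffff = 205229
prio [31+:1] = (word>>31) & 0x1 = 1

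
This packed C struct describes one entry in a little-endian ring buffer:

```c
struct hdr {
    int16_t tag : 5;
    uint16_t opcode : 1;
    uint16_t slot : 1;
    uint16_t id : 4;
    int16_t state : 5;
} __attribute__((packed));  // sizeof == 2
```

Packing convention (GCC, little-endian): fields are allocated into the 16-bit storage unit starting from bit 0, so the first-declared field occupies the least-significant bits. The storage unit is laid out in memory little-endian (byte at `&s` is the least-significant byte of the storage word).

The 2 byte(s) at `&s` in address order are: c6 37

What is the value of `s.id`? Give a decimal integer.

[0]=0xc6 [1]=0x37 (little-endian) → word 0x37c6
tag:5 @ bit 0 → (0x37c6>>0)&0x1f = 0x6
opcode:1 @ bit 5 → (0x37c6>>5)&0x1 = 0x0
slot:1 @ bit 6 → (0x37c6>>6)&0x1 = 0x1
id:4 @ bit 7 → (0x37c6>>7)&0xf = 0xf  ←
state:5 @ bit 11 → (0x37c6>>11)&0x1f = 0x6

15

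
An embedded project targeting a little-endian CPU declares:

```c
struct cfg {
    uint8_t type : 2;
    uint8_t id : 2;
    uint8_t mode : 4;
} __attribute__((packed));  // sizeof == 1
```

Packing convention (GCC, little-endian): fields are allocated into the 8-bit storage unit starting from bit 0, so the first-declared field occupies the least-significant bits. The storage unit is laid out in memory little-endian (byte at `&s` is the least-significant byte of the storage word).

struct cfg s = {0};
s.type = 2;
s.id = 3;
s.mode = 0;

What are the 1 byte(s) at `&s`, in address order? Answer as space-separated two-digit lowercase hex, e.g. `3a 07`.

[0+:2] type=2 & 0x3 = 0x2; word=0x02
[2+:2] id=3 & 0x3 = 0x3; word=0x0e
[4+:4] mode=0 & 0xf = 0x0; word=0x0e
word = 0x0e → little-endian bytes:
  [0]=0x0e

0e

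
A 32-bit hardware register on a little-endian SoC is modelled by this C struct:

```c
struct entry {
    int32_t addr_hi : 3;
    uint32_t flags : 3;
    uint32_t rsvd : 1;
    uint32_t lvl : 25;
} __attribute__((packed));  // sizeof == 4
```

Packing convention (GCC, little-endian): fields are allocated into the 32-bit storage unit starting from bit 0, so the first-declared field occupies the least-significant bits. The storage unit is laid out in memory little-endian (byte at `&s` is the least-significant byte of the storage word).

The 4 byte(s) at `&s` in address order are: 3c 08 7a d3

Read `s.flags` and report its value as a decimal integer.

[0]=0x3c [1]=0x08 [2]=0x7a [3]=0xd3 (little-endian) → word 0xd37a083c
addr_hi [0+:3] = (word>>0) & 0x7 = 4
flags [3+:3] = (word>>3) & 0x7 = 7  ←
rsvd [6+:1] = (word>>6) & 0x1 = 0
lvl [7+:25] = (word>>7) & 0x1ffffff = 27718672

7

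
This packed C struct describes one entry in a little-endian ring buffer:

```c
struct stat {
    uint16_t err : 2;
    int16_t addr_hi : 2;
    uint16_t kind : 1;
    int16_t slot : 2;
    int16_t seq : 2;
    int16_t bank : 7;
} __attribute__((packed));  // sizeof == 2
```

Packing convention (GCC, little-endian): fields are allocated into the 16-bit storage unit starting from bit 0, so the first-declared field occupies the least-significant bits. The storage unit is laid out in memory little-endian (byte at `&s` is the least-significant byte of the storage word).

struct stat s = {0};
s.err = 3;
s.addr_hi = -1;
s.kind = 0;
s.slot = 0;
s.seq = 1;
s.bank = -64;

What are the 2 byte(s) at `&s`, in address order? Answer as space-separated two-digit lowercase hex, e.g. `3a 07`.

8f 80

err:2 = 3 → 0x3 << 0 → word 0x0003
addr_hi:2 = -1 → 0x3 << 2 → word 0x000f
kind:1 = 0 → 0x0 << 4 → word 0x000f
slot:2 = 0 → 0x0 << 5 → word 0x000f
seq:2 = 1 → 0x1 << 7 → word 0x008f
bank:7 = -64 → 0x40 << 9 → word 0x808f
word = 0x808f → little-endian bytes:
  [0]=0x8f  [1]=0x80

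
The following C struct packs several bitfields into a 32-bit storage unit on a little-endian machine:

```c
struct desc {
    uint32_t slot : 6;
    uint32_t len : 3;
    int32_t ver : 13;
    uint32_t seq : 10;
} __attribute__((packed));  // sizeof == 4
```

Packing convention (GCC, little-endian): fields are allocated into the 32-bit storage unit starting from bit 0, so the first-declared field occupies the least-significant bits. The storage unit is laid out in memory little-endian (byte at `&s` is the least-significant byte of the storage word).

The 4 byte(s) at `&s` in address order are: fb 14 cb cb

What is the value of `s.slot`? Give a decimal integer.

59

[0]=0xfb [1]=0x14 [2]=0xcb [3]=0xcb (little-endian) → word 0xcbcb14fb
slot [0+:6] = (word>>0) & 0x3f = 59  ←
len [6+:3] = (word>>6) & 0x7 = 3
ver [9+:13] = (word>>9) & 0x1fff = 1418
seq [22+:10] = (word>>22) & 0x3ff = 815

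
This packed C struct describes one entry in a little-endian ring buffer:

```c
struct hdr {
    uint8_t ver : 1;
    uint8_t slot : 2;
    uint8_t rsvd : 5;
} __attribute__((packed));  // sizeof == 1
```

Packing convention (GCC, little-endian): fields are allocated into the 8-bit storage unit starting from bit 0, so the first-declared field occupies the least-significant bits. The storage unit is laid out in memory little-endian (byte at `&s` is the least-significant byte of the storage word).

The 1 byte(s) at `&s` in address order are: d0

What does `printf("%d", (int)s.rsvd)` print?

[0]=0xd0 (little-endian) → word 0xd0
ver [0+:1] = (word>>0) & 0x1 = 0
slot [1+:2] = (word>>1) & 0x3 = 0
rsvd [3+:5] = (word>>3) & 0x1f = 26  ←

26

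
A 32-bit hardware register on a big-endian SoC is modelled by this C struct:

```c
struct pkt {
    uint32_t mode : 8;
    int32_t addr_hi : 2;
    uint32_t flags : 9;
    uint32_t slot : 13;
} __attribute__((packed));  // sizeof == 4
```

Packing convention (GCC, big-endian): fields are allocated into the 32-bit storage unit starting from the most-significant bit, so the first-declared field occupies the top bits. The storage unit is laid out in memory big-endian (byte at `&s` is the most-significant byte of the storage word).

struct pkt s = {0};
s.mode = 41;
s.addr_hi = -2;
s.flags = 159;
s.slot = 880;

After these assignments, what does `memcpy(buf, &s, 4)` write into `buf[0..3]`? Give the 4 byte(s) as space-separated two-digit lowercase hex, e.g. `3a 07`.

29 93 e3 70

[24+:8] mode=41 & 0xff = 0x29; word=0x29000000
[22+:2] addr_hi=-2 & 0x3 = 0x2; word=0x29800000
[13+:9] flags=159 & 0x1ff = 0x9f; word=0x2993e000
[0+:13] slot=880 & 0x1fff = 0x370; word=0x2993e370
word = 0x2993e370 → big-endian bytes:
  [0]=0x29  [1]=0x93  [2]=0xe3  [3]=0x70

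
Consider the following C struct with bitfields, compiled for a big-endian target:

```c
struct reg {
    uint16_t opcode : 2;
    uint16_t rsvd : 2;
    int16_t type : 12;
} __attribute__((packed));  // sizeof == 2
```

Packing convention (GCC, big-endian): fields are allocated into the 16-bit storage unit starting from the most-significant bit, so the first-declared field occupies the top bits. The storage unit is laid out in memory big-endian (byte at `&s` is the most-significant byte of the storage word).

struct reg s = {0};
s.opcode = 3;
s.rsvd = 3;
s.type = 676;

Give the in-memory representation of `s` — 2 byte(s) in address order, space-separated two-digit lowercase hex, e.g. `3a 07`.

f2 a4

opcode (2b) val=3 bits=0x3 at bit 14: 0xc000
rsvd (2b) val=3 bits=0x3 at bit 12: 0xf000
type (12b) val=676 bits=0x2a4 at bit 0: 0xf2a4
word = 0xf2a4 → big-endian bytes:
  [0]=0xf2  [1]=0xa4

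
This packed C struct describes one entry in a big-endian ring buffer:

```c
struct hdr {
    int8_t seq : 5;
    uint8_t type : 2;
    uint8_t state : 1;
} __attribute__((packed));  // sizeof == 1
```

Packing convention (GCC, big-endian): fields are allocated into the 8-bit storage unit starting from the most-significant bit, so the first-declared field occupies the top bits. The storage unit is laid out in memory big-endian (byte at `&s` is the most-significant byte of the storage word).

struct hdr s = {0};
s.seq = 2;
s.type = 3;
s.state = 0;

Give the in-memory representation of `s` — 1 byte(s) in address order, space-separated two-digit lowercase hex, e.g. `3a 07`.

seq:5 = 2 → 0x2 << 3 → word 0x10
type:2 = 3 → 0x3 << 1 → word 0x16
state:1 = 0 → 0x0 << 0 → word 0x16
word = 0x16 → big-endian bytes:
  [0]=0x16

16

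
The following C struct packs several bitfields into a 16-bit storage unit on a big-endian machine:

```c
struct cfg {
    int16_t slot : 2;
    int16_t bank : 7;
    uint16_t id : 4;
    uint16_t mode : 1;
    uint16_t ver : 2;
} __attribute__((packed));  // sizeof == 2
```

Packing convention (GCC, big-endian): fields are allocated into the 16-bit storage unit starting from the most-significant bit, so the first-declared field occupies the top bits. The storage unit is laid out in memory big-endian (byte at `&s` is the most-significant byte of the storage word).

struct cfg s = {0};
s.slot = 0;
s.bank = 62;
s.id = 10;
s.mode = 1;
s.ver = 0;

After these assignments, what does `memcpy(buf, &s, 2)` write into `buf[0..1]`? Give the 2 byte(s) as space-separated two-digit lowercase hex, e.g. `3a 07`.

slot (2b) val=0 bits=0x0 at bit 14: 0x0000
bank (7b) val=62 bits=0x3e at bit 7: 0x1f00
id (4b) val=10 bits=0xa at bit 3: 0x1f50
mode (1b) val=1 bits=0x1 at bit 2: 0x1f54
ver (2b) val=0 bits=0x0 at bit 0: 0x1f54
word = 0x1f54 → big-endian bytes:
  [0]=0x1f  [1]=0x54

1f 54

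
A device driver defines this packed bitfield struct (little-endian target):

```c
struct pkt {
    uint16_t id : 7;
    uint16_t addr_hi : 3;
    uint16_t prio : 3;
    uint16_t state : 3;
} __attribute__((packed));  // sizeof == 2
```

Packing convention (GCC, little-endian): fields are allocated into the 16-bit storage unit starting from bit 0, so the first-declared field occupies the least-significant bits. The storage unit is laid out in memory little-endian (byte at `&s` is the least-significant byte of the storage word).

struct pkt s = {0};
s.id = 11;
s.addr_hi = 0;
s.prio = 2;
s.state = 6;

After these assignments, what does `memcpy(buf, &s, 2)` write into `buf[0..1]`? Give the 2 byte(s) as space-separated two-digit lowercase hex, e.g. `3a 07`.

id:7 = 11 → 0xb << 0 → word 0x000b
addr_hi:3 = 0 → 0x0 << 7 → word 0x000b
prio:3 = 2 → 0x2 << 10 → word 0x080b
state:3 = 6 → 0x6 << 13 → word 0xc80b
word = 0xc80b → little-endian bytes:
  [0]=0x0b  [1]=0xc8

0b c8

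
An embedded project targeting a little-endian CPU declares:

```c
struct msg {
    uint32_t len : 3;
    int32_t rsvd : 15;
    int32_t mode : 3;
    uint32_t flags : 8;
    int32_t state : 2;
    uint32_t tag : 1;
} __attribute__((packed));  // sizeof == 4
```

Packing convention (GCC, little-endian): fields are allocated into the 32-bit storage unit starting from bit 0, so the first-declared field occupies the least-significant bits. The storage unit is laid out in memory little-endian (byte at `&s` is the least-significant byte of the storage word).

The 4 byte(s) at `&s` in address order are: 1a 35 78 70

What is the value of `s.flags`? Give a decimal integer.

131

[0]=0x1a [1]=0x35 [2]=0x78 [3]=0x70 (little-endian) → word 0x7078351a
len [0+:3] = (word>>0) & 0x7 = 2
rsvd [3+:15] = (word>>3) & 0x7fff = 1699
mode [18+:3] = (word>>18) & 0x7 = 6
flags [21+:8] = (word>>21) & 0xff = 131  ←
state [29+:2] = (word>>29) & 0x3 = 3
tag [31+:1] = (word>>31) & 0x1 = 0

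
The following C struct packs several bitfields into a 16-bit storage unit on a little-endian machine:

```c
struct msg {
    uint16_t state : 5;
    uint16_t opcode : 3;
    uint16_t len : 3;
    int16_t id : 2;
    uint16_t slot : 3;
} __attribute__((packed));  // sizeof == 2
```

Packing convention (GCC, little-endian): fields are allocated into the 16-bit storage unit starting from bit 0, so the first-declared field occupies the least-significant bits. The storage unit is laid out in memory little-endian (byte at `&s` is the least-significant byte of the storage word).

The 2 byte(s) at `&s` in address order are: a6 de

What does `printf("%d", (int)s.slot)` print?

[0]=0xa6 [1]=0xde (little-endian) → word 0xdea6
state:5 @ bit 0 → (0xdea6>>0)&0x1f = 0x6
opcode:3 @ bit 5 → (0xdea6>>5)&0x7 = 0x5
len:3 @ bit 8 → (0xdea6>>8)&0x7 = 0x6
id:2 @ bit 11 → (0xdea6>>11)&0x3 = 0x3
slot:3 @ bit 13 → (0xdea6>>13)&0x7 = 0x6  ←

6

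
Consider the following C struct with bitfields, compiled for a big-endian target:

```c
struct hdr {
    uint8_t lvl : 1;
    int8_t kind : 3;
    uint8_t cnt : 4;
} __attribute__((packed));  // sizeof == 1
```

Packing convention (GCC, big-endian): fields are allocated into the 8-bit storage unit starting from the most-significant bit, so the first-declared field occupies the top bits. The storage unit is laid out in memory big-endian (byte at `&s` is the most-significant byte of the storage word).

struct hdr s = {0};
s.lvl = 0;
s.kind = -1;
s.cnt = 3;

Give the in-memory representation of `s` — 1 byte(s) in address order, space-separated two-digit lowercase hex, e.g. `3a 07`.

73

[7+:1] lvl=0 & 0x1 = 0x0; word=0x00
[4+:3] kind=-1 & 0x7 = 0x7; word=0x70
[0+:4] cnt=3 & 0xf = 0x3; word=0x73
word = 0x73 → big-endian bytes:
  [0]=0x73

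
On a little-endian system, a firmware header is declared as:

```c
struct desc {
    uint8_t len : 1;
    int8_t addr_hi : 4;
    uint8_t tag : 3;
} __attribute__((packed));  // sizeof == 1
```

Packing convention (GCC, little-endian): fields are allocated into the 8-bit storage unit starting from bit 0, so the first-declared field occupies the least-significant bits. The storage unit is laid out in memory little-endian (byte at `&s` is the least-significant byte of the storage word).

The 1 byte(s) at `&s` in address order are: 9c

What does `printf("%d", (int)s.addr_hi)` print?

[0]=0x9c (little-endian) → word 0x9c
len [0+:1] = (word>>0) & 0x1 = 0
addr_hi [1+:4] = (word>>1) & 0xf = 14  ←
tag [5+:3] = (word>>5) & 0x7 = 4
addr_hi signed 4b, MSB=1: 14 - 16 = -2

-2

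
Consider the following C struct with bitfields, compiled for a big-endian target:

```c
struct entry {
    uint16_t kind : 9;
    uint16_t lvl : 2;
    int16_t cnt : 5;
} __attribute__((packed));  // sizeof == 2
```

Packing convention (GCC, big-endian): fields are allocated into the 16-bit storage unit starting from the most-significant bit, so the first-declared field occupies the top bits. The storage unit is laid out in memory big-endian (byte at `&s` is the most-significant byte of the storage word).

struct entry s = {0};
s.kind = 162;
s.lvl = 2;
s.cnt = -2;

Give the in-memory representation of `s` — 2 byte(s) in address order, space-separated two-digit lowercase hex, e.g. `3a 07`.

51 5e

[7+:9] kind=162 & 0x1ff = 0xa2; word=0x5100
[5+:2] lvl=2 & 0x3 = 0x2; word=0x5140
[0+:5] cnt=-2 & 0x1f = 0x1e; word=0x515e
word = 0x515e → big-endian bytes:
  [0]=0x51  [1]=0x5e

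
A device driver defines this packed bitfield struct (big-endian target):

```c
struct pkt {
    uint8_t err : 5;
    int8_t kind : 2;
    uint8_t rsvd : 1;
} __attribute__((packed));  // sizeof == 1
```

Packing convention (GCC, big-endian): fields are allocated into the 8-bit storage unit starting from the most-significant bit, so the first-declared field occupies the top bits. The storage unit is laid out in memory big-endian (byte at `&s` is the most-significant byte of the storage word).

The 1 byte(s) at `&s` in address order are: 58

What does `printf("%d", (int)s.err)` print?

11

[0]=0x58 (big-endian) → word 0x58
err:5 @ bit 3 → (0x58>>3)&0x1f = 0xb  ←
kind:2 @ bit 1 → (0x58>>1)&0x3 = 0x0
rsvd:1 @ bit 0 → (0x58>>0)&0x1 = 0x0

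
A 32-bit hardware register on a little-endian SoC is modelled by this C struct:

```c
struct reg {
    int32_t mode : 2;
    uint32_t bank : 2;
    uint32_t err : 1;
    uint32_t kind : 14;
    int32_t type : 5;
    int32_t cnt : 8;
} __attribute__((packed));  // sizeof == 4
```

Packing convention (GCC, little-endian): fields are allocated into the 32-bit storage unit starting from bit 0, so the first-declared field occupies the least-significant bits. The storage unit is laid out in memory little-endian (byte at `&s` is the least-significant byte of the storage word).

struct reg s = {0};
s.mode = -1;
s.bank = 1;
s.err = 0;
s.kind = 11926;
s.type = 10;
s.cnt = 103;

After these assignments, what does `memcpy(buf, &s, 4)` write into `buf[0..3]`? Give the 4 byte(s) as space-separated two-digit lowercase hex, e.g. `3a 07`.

mode:2 = -1 → 0x3 << 0 → word 0x00000003
bank:2 = 1 → 0x1 << 2 → word 0x00000007
err:1 = 0 → 0x0 << 4 → word 0x00000007
kind:14 = 11926 → 0x2e96 << 5 → word 0x0005d2c7
type:5 = 10 → 0xa << 19 → word 0x0055d2c7
cnt:8 = 103 → 0x67 << 24 → word 0x6755d2c7
word = 0x6755d2c7 → little-endian bytes:
  [0]=0xc7  [1]=0xd2  [2]=0x55  [3]=0x67

c7 d2 55 67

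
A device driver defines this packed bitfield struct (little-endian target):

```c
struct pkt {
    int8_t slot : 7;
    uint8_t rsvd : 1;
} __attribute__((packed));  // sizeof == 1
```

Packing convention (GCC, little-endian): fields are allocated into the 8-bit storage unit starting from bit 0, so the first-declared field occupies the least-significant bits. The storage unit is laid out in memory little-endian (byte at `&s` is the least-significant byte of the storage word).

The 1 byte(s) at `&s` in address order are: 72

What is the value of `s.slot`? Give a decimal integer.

[0]=0x72 (little-endian) → word 0x72
slot [0+:7] = (word>>0) & 0x7f = 114  ←
rsvd [7+:1] = (word>>7) & 0x1 = 0
slot signed 7b, MSB=1: 114 - 128 = -14

-14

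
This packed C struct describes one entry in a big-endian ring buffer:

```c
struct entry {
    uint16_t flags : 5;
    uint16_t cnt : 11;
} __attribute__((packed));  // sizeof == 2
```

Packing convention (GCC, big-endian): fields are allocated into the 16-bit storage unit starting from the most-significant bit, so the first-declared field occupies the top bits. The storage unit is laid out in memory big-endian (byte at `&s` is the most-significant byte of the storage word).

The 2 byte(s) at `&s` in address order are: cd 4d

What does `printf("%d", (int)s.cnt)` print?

1357

[0]=0xcd [1]=0x4d (big-endian) → word 0xcd4d
flags:5 @ bit 11 → (0xcd4d>>11)&0x1f = 0x19
cnt:11 @ bit 0 → (0xcd4d>>0)&0x7ff = 0x54d  ←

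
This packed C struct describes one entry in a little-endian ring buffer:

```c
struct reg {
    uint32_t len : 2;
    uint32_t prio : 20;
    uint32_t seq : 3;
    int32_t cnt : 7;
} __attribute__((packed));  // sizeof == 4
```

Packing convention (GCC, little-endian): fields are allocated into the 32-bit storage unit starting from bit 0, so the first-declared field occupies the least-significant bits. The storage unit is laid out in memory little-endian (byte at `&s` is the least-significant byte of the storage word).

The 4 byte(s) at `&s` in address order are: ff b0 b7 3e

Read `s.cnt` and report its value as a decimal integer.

[0]=0xff [1]=0xb0 [2]=0xb7 [3]=0x3e (little-endian) → word 0x3eb7b0ff
len [0+:2] = (word>>0) & 0x3 = 3
prio [2+:20] = (word>>2) & 0xfffff = 912447
seq [22+:3] = (word>>22) & 0x7 = 2
cnt [25+:7] = (word>>25) & 0x7f = 31  ←
cnt signed 7b, MSB=0: value = 31

31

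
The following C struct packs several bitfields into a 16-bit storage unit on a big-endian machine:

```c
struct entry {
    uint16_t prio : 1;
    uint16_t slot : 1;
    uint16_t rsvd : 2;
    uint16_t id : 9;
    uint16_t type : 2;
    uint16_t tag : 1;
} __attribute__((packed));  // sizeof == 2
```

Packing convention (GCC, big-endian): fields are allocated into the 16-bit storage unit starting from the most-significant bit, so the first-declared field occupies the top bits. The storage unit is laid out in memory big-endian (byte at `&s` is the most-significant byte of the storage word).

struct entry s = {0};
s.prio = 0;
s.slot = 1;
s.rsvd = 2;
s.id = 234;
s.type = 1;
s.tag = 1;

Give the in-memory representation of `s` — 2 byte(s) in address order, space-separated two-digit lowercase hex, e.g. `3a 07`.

67 53

prio:1 = 0 → 0x0 << 15 → word 0x0000
slot:1 = 1 → 0x1 << 14 → word 0x4000
rsvd:2 = 2 → 0x2 << 12 → word 0x6000
id:9 = 234 → 0xea << 3 → word 0x6750
type:2 = 1 → 0x1 << 1 → word 0x6752
tag:1 = 1 → 0x1 << 0 → word 0x6753
word = 0x6753 → big-endian bytes:
  [0]=0x67  [1]=0x53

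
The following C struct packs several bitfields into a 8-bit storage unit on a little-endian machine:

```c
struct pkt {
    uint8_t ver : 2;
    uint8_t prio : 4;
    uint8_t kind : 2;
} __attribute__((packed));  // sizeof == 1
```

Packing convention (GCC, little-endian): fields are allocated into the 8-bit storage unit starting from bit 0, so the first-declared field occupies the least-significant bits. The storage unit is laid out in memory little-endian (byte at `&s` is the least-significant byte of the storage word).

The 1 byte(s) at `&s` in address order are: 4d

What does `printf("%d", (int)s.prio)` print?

3

[0]=0x4d (little-endian) → word 0x4d
ver:2 @ bit 0 → (0x4d>>0)&0x3 = 0x1
prio:4 @ bit 2 → (0x4d>>2)&0xf = 0x3  ←
kind:2 @ bit 6 → (0x4d>>6)&0x3 = 0x1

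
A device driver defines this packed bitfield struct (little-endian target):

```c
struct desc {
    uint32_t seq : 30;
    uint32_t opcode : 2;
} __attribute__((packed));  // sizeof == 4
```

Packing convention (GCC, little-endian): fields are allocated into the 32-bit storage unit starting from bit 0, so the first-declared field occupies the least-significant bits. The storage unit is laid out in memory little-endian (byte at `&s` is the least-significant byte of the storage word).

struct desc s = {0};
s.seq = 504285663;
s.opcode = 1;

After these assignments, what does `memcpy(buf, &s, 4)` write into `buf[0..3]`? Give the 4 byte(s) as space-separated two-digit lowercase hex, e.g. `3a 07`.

df c9 0e 5e

seq (30b) val=504285663 bits=0x1e0ec9df at bit 0: 0x1e0ec9df
opcode (2b) val=1 bits=0x1 at bit 30: 0x5e0ec9df
word = 0x5e0ec9df → little-endian bytes:
  [0]=0xdf  [1]=0xc9  [2]=0x0e  [3]=0x5e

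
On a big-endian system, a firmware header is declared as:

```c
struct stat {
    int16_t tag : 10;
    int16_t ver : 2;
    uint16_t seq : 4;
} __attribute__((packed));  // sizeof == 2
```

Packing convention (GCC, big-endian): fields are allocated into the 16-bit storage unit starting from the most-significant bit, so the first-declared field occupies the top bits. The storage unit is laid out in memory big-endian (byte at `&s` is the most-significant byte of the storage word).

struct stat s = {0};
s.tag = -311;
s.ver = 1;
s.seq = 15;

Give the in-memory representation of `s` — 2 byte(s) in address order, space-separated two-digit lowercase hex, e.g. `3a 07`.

tag (10b) val=-311 bits=0x2c9 at bit 6: 0xb240
ver (2b) val=1 bits=0x1 at bit 4: 0xb250
seq (4b) val=15 bits=0xf at bit 0: 0xb25f
word = 0xb25f → big-endian bytes:
  [0]=0xb2  [1]=0x5f

b2 5f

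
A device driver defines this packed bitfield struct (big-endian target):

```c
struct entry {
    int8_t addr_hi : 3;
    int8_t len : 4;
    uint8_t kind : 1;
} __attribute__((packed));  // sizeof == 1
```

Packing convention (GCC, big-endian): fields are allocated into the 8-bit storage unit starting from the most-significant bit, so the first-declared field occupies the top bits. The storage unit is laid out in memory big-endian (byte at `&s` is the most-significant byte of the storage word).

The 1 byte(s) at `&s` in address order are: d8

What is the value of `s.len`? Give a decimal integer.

-4

[0]=0xd8 (big-endian) → word 0xd8
addr_hi:3 @ bit 5 → (0xd8>>5)&0x7 = 0x6
len:4 @ bit 1 → (0xd8>>1)&0xf = 0xc  ←
kind:1 @ bit 0 → (0xd8>>0)&0x1 = 0x0
len signed 4b, MSB=1: 12 - 16 = -4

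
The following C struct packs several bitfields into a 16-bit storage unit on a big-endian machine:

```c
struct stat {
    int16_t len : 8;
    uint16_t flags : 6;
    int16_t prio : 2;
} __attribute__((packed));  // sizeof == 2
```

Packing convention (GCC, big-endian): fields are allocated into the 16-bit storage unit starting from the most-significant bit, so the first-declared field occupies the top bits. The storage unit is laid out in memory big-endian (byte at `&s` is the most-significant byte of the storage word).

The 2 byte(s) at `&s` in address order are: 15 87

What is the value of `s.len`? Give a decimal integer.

21

[0]=0x15 [1]=0x87 (big-endian) → word 0x1587
len [8+:8] = (word>>8) & 0xff = 21  ←
flags [2+:6] = (word>>2) & 0x3f = 33
prio [0+:2] = (word>>0) & 0x3 = 3
len signed 8b, MSB=0: value = 21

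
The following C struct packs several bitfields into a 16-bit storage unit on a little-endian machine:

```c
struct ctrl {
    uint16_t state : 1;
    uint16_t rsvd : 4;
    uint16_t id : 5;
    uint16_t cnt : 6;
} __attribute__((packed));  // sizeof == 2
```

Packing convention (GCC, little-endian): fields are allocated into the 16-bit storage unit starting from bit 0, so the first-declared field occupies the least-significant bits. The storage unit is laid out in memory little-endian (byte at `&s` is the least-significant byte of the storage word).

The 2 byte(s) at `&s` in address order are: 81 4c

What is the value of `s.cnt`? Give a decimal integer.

19

[0]=0x81 [1]=0x4c (little-endian) → word 0x4c81
state [0+:1] = (word>>0) & 0x1 = 1
rsvd [1+:4] = (word>>1) & 0xf = 0
id [5+:5] = (word>>5) & 0x1f = 4
cnt [10+:6] = (word>>10) & 0x3f = 19  ←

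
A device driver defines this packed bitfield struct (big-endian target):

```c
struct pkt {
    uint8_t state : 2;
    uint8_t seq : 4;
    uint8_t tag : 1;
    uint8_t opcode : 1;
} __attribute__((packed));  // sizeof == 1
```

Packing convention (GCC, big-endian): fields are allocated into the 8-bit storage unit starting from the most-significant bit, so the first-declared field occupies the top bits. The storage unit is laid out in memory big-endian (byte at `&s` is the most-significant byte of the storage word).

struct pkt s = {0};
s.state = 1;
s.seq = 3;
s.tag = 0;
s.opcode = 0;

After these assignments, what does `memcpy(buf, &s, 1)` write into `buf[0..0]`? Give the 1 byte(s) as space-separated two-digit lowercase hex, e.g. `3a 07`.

[6+:2] state=1 & 0x3 = 0x1; word=0x40
[2+:4] seq=3 & 0xf = 0x3; word=0x4c
[1+:1] tag=0 & 0x1 = 0x0; word=0x4c
[0+:1] opcode=0 & 0x1 = 0x0; word=0x4c
word = 0x4c → big-endian bytes:
  [0]=0x4c

4c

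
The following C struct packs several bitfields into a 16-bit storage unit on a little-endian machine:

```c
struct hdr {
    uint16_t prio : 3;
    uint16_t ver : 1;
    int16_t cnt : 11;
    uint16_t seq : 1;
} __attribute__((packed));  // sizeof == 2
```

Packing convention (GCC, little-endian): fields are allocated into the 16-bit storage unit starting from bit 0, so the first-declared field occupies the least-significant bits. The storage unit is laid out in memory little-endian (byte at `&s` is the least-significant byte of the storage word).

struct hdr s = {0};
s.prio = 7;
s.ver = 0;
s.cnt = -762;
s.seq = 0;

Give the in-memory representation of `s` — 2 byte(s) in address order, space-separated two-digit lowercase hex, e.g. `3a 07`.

67 50

prio (3b) val=7 bits=0x7 at bit 0: 0x0007
ver (1b) val=0 bits=0x0 at bit 3: 0x0007
cnt (11b) val=-762 bits=0x506 at bit 4: 0x5067
seq (1b) val=0 bits=0x0 at bit 15: 0x5067
word = 0x5067 → little-endian bytes:
  [0]=0x67  [1]=0x50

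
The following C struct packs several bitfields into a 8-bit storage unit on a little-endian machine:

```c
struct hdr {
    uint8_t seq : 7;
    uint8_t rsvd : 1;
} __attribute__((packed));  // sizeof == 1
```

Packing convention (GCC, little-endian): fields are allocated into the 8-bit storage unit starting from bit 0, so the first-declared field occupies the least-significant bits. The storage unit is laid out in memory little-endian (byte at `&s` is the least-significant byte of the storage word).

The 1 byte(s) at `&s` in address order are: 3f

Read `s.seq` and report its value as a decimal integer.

63

[0]=0x3f (little-endian) → word 0x3f
seq:7 @ bit 0 → (0x3f>>0)&0x7f = 0x3f  ←
rsvd:1 @ bit 7 → (0x3f>>7)&0x1 = 0x0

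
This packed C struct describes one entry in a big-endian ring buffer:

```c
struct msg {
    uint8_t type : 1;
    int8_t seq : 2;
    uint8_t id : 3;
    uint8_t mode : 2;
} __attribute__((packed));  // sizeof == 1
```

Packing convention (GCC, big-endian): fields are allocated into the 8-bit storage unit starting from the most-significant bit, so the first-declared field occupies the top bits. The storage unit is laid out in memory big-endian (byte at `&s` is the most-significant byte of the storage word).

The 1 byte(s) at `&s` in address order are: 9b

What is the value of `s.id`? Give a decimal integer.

[0]=0x9b (big-endian) → word 0x9b
type [7+:1] = (word>>7) & 0x1 = 1
seq [5+:2] = (word>>5) & 0x3 = 0
id [2+:3] = (word>>2) & 0x7 = 6  ←
mode [0+:2] = (word>>0) & 0x3 = 3

6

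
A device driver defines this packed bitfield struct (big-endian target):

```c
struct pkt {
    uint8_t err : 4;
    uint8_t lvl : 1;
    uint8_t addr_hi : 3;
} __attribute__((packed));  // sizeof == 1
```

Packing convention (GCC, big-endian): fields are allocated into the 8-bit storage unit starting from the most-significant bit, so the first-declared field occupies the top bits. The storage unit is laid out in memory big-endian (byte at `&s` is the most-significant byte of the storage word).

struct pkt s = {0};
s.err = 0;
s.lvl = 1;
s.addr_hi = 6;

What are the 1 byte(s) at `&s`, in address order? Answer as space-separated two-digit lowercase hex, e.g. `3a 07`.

err:4 = 0 → 0x0 << 4 → word 0x00
lvl:1 = 1 → 0x1 << 3 → word 0x08
addr_hi:3 = 6 → 0x6 << 0 → word 0x0e
word = 0x0e → big-endian bytes:
  [0]=0x0e

0e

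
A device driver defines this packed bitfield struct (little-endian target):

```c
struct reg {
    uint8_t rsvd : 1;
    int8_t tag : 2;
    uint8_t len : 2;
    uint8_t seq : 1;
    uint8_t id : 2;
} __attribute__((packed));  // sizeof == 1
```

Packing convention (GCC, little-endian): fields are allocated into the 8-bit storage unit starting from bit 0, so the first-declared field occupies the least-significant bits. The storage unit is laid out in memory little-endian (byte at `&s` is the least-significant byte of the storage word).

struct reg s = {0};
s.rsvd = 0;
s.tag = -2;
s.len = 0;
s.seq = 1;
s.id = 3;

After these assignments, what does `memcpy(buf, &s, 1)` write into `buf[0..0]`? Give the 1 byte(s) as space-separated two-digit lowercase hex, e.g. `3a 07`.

rsvd (1b) val=0 bits=0x0 at bit 0: 0x00
tag (2b) val=-2 bits=0x2 at bit 1: 0x04
len (2b) val=0 bits=0x0 at bit 3: 0x04
seq (1b) val=1 bits=0x1 at bit 5: 0x24
id (2b) val=3 bits=0x3 at bit 6: 0xe4
word = 0xe4 → little-endian bytes:
  [0]=0xe4

e4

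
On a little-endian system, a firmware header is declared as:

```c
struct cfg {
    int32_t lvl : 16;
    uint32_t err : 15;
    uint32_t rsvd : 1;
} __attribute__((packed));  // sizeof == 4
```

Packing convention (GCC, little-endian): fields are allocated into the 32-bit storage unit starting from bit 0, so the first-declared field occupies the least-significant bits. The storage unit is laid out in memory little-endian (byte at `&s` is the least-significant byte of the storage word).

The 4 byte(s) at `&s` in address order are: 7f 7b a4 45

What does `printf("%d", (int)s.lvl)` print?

31615

[0]=0x7f [1]=0x7b [2]=0xa4 [3]=0x45 (little-endian) → word 0x45a47b7f
lvl [0+:16] = (word>>0) & 0xffff = 31615  ←
err [16+:15] = (word>>16) & 0x7fff = 17828
rsvd [31+:1] = (word>>31) & 0x1 = 0
lvl signed 16b, MSB=0: value = 31615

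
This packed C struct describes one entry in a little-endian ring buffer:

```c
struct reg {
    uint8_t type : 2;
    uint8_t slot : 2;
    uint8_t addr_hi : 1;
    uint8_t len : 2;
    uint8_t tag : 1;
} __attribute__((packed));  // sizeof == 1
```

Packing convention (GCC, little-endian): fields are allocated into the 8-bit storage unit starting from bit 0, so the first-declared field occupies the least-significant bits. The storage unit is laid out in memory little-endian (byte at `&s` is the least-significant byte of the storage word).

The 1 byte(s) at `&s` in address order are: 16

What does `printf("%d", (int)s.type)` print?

[0]=0x16 (little-endian) → word 0x16
type:2 @ bit 0 → (0x16>>0)&0x3 = 0x2  ←
slot:2 @ bit 2 → (0x16>>2)&0x3 = 0x1
addr_hi:1 @ bit 4 → (0x16>>4)&0x1 = 0x1
len:2 @ bit 5 → (0x16>>5)&0x3 = 0x0
tag:1 @ bit 7 → (0x16>>7)&0x1 = 0x0

2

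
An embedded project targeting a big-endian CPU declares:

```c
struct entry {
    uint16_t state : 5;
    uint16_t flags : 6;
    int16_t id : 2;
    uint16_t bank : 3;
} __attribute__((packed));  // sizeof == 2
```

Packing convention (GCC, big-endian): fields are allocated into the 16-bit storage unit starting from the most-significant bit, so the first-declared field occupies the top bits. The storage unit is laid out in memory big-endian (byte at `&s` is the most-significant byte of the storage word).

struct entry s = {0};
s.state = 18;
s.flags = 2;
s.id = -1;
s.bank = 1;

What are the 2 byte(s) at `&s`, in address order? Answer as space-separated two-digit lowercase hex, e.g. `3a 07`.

[11+:5] state=18 & 0x1f = 0x12; word=0x9000
[5+:6] flags=2 & 0x3f = 0x2; word=0x9040
[3+:2] id=-1 & 0x3 = 0x3; word=0x9058
[0+:3] bank=1 & 0x7 = 0x1; word=0x9059
word = 0x9059 → big-endian bytes:
  [0]=0x90  [1]=0x59

90 59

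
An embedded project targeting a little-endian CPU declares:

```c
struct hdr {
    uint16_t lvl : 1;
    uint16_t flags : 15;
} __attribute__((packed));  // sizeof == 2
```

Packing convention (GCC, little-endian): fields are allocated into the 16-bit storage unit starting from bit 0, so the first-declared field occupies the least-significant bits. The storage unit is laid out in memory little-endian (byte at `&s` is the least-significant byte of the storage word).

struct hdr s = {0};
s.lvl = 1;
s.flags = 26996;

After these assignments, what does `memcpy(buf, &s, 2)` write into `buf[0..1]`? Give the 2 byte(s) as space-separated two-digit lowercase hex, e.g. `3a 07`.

lvl (1b) val=1 bits=0x1 at bit 0: 0x0001
flags (15b) val=26996 bits=0x6974 at bit 1: 0xd2e9
word = 0xd2e9 → little-endian bytes:
  [0]=0xe9  [1]=0xd2

e9 d2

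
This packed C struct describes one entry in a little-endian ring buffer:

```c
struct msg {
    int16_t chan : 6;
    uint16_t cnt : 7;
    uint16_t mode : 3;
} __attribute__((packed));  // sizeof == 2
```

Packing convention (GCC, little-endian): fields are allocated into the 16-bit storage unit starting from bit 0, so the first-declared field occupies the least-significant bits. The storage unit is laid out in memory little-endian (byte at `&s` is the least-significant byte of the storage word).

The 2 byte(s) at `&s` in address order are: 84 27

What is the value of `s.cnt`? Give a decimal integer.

[0]=0x84 [1]=0x27 (little-endian) → word 0x2784
chan:6 @ bit 0 → (0x2784>>0)&0x3f = 0x4
cnt:7 @ bit 6 → (0x2784>>6)&0x7f = 0x1e  ←
mode:3 @ bit 13 → (0x2784>>13)&0x7 = 0x1

30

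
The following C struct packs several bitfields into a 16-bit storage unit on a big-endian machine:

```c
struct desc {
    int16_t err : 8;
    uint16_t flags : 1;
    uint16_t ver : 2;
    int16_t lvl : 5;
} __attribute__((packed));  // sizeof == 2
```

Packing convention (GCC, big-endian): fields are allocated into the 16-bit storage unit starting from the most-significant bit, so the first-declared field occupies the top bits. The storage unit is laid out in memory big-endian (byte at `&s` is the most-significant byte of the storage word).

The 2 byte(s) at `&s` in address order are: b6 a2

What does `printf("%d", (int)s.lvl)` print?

[0]=0xb6 [1]=0xa2 (big-endian) → word 0xb6a2
err [8+:8] = (word>>8) & 0xff = 182
flags [7+:1] = (word>>7) & 0x1 = 1
ver [5+:2] = (word>>5) & 0x3 = 1
lvl [0+:5] = (word>>0) & 0x1f = 2  ←
lvl signed 5b, MSB=0: value = 2

2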